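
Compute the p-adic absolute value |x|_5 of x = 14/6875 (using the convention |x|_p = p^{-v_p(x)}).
|14/6875|_5 = 625

Step 1 — compute v_5(x) by factoring powers of 5 out of the numerator and denominator: v_5(14/6875) = -4. Step 2 — apply |x|_p = p^{-v_p(x)} = 5^{4} = 625.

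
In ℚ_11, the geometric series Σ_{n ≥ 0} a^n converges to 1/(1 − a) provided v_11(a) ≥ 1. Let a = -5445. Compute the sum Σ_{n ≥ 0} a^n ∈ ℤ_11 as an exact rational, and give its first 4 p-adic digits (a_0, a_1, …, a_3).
Σ a^n = 1/(1 − a) = 1/5446;  first 4 digits = (1, 0, 10, 6)

v_11(a) = 2 ≥ 1, so the series converges in ℤ_11 to 1/(1 − a) = 1/(1 − (-5445)) = 1/5446. Expand this rational in ℤ_11: compute digits iteratively via d_i = x_i mod 11, x_{i+1} = (x_i − d_i)/11. The first 4 digits are (1, 0, 10, 6).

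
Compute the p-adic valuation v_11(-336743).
v_11(-336743) = 4

v_11(n) is the largest exponent k such that 11^k divides n. Factor out: -336743 = -11^4 · 23. (Sign doesn't affect v_p.) So v_11(-336743) = 4.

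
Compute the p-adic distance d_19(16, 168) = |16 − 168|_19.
d_19(16, 168) = 1/19

Step 1 — x − y = 16 − 168 = -152. Step 2 — v_19(-152) = 1 (factor: -152 = −(19^1 · 8); the sign does not affect v_p). Step 3 — |x − y|_19 = 19^{-1} = 1/19.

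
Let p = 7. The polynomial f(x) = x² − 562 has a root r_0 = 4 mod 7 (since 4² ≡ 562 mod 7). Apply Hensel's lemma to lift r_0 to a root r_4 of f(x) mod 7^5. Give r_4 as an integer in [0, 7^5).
r_4 = 7998 (mod 16807)

Hensel's recurrence: r_{i+1} = r_i − f(r_i)·(f′(r_i))^{-1} mod 7^{i+2}, with f′(x) = 2x. Iterate:
  r_0 = 4 (mod 7)
  r_1 = 11 (mod 49)
  r_2 = 109 (mod 343)
  r_3 = 795 (mod 2401)
  r_4 = 7998 (mod 16807)
Final: r_4 = 7998, and one checks f(r_4) ≡ 0 mod 7^5.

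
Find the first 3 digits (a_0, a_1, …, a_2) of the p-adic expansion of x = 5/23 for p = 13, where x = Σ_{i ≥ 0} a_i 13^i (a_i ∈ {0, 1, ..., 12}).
(a_0, …, a_2) = (7, 4, 7)

v_13(5/23) = 0 (numerator and denominator both coprime to 13), so x ∈ ℤ_13^×. Compute digits iteratively via a_i = x_i mod 13, x_{i+1} = (x_i − a_i)/13, with x_0 = x:
  x_0 = 5/23;  a_0 = 7;  x_1 = (x_0 − 7)/13 = -12/23
  x_1 = -12/23;  a_1 = 4;  x_2 = (x_1 − 4)/13 = -8/23
  x_2 = -8/23;  a_2 = 7;  x_3 = (x_2 − 7)/13 = -13/23
Digits: (7, 4, 7).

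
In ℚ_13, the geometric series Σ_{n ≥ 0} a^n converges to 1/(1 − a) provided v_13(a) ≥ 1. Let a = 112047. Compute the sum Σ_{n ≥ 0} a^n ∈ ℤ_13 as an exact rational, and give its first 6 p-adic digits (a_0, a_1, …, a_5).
Σ a^n = 1/(1 − a) = -1/112046;  first 6 digits = (1, 0, 0, 12, 3, 0)

v_13(a) = 3 ≥ 1, so the series converges in ℤ_13 to 1/(1 − a) = 1/(1 − 112047) = -1/112046. Expand this rational in ℤ_13: compute digits iteratively via d_i = x_i mod 13, x_{i+1} = (x_i − d_i)/13. The first 6 digits are (1, 0, 0, 12, 3, 0).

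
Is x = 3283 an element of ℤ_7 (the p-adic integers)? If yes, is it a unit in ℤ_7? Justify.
x ∈ ℤ_7 but not a unit; v_7(x) = 2 > 0

ℤ_7 = {x ∈ ℚ_7 : v_7(x) ≥ 0} and ℤ_7^× = {x ∈ ℤ_7 : v_7(x) = 0}. Here v_7(3283) = v_7(num) − v_7(den) = 2; compare against these criteria.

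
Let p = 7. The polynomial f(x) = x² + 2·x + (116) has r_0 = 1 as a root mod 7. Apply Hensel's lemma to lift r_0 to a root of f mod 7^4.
r_3 = 1331 (mod 2401)

Hensel: r_{i+1} = r_i − f(r_i)·(f′(r_i))^{-1} mod 7^{i+2}, f′(x) = 2x + 2. Iterate:
  r_0 = 1 (mod 7)
  r_1 = 8 (mod 49)
  r_2 = 302 (mod 343)
  r_3 = 1331 (mod 2401)
Final: r = 1331 satisfies f(r) ≡ 0 mod 7^4.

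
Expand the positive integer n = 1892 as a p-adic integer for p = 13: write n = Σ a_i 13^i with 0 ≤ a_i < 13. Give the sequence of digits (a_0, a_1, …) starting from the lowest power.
(a_0, a_1, …) = (7, 2, 11)

Repeated division by 13 gives the digits low-to-high: 1892 = 7 + 2·13^1 + 11·13^2. Digit sequence: (7, 2, 11).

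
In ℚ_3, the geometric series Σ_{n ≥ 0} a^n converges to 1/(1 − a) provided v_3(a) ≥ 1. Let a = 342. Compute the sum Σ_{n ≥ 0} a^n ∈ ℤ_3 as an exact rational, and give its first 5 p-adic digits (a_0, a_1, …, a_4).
Σ a^n = 1/(1 − a) = -1/341;  first 5 digits = (1, 0, 2, 0, 2)

v_3(a) = 2 ≥ 1, so the series converges in ℤ_3 to 1/(1 − a) = 1/(1 − 342) = -1/341. Expand this rational in ℤ_3: compute digits iteratively via d_i = x_i mod 3, x_{i+1} = (x_i − d_i)/3. The first 5 digits are (1, 0, 2, 0, 2).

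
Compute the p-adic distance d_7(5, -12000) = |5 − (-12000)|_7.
d_7(5, -12000) = 1/2401

Step 1 — x − y = 5 − (-12000) = 12005. Step 2 — v_7(12005) = 4 (factor: 12005 = (7^4 · 5); the sign does not affect v_p). Step 3 — |x − y|_7 = 7^{-4} = 1/2401.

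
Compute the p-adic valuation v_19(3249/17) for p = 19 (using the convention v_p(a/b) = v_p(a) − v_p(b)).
v_19(3249/17) = 2

Factor powers of 19 from the numerator and denominator of the reduced fraction: 3249 = 19^2 · 9 and 17 = 19^0 · 17. Apply v_p(a/b) = v_p(a) − v_p(b): v_19(3249/17) = 2 − 0 = 2.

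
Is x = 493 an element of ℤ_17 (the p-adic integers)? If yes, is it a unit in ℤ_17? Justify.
x ∈ ℤ_17 but not a unit; v_17(x) = 1 > 0

ℤ_17 = {x ∈ ℚ_17 : v_17(x) ≥ 0} and ℤ_17^× = {x ∈ ℤ_17 : v_17(x) = 0}. Here v_17(493) = v_17(num) − v_17(den) = 1; compare against these criteria.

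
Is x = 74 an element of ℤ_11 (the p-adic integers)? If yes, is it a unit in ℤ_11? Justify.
x ∈ ℤ_11^× (unit); v_11(x) = 0

ℤ_11 = {x ∈ ℚ_11 : v_11(x) ≥ 0} and ℤ_11^× = {x ∈ ℤ_11 : v_11(x) = 0}. Here v_11(74) = v_11(num) − v_11(den) = 0; compare against these criteria.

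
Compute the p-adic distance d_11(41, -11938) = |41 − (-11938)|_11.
d_11(41, -11938) = 1/1331

Step 1 — x − y = 41 − (-11938) = 11979. Step 2 — v_11(11979) = 3 (factor: 11979 = (11^3 · 9); the sign does not affect v_p). Step 3 — |x − y|_11 = 11^{-3} = 1/1331.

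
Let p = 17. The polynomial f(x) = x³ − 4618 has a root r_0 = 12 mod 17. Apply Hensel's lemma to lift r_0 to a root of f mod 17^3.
r_2 = 4636 (mod 4913)

Hensel: r_{i+1} = r_i − f(r_i)/f′(r_i) mod 17^{i+2}, where f′(x) = 3x². Iterate:
  r_0 = 12 (mod 17)
  r_1 = 12 (mod 289)
  r_2 = 4636 (mod 4913)
Final: r = 4636 with f(r) ≡ 0 mod 17^3.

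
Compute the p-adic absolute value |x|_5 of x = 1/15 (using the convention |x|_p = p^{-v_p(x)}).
|1/15|_5 = 5

Step 1 — compute v_5(x) by factoring powers of 5 out of the numerator and denominator: v_5(1/15) = -1. Step 2 — apply |x|_p = p^{-v_p(x)} = 5^{1} = 5.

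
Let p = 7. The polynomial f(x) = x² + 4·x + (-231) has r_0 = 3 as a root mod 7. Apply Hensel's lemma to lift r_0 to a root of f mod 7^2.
r_1 = 24 (mod 49)

Hensel: r_{i+1} = r_i − f(r_i)·(f′(r_i))^{-1} mod 7^{i+2}, f′(x) = 2x + 4. Iterate:
  r_0 = 3 (mod 7)
  r_1 = 24 (mod 49)
Final: r = 24 satisfies f(r) ≡ 0 mod 7^2.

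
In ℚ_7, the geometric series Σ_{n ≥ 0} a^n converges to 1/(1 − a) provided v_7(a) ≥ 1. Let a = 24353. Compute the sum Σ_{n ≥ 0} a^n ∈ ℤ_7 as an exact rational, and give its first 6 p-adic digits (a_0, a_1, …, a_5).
Σ a^n = 1/(1 − a) = -1/24352;  first 6 digits = (1, 0, 0, 1, 3, 1)

v_7(a) = 3 ≥ 1, so the series converges in ℤ_7 to 1/(1 − a) = 1/(1 − 24353) = -1/24352. Expand this rational in ℤ_7: compute digits iteratively via d_i = x_i mod 7, x_{i+1} = (x_i − d_i)/7. The first 6 digits are (1, 0, 0, 1, 3, 1).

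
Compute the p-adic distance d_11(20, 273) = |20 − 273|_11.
d_11(20, 273) = 1/11

Step 1 — x − y = 20 − 273 = -253. Step 2 — v_11(-253) = 1 (factor: -253 = −(11^1 · 23); the sign does not affect v_p). Step 3 — |x − y|_11 = 11^{-1} = 1/11.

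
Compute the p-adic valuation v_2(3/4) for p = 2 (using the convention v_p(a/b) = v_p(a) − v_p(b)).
v_2(3/4) = -2

Factor powers of 2 from the numerator and denominator of the reduced fraction: 3 = 2^0 · 3 and 4 = 2^2 · 1. Apply v_p(a/b) = v_p(a) − v_p(b): v_2(3/4) = 0 − 2 = -2.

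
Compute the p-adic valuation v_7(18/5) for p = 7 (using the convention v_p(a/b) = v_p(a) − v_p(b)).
v_7(18/5) = 0

Factor powers of 7 from the numerator and denominator of the reduced fraction: 18 = 7^0 · 18 and 5 = 7^0 · 5. Apply v_p(a/b) = v_p(a) − v_p(b): v_7(18/5) = 0 − 0 = 0.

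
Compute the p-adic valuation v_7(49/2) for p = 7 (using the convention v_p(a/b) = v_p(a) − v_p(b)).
v_7(49/2) = 2

Factor powers of 7 from the numerator and denominator of the reduced fraction: 49 = 7^2 · 1 and 2 = 7^0 · 2. Apply v_p(a/b) = v_p(a) − v_p(b): v_7(49/2) = 2 − 0 = 2.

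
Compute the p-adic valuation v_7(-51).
v_7(-51) = 0

v_7(n) is the largest exponent k such that 7^k divides n. Factor out: -51 = -7^0 · 51. (Sign doesn't affect v_p.) So v_7(-51) = 0.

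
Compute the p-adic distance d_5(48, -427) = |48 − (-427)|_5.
d_5(48, -427) = 1/25

Step 1 — x − y = 48 − (-427) = 475. Step 2 — v_5(475) = 2 (factor: 475 = (5^2 · 19); the sign does not affect v_p). Step 3 — |x − y|_5 = 5^{-2} = 1/25.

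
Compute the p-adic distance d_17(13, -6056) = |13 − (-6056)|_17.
d_17(13, -6056) = 1/289

Step 1 — x − y = 13 − (-6056) = 6069. Step 2 — v_17(6069) = 2 (factor: 6069 = (17^2 · 21); the sign does not affect v_p). Step 3 — |x − y|_17 = 17^{-2} = 1/289.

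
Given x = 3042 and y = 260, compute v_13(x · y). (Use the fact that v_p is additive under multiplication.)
v_13(790920) = 3

v_p(x) = 2 (factor: 3042 = 13^2 · 18); v_p(y) = 1 (factor: 260 = 13^1 · 20). Additivity: v_p(xy) = v_p(x) + v_p(y) = 2 + 1 = 3. (Direct check: xy = 790920 = 13^3 · (360).)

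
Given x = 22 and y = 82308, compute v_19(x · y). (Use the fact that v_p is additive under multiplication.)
v_19(1810776) = 3

v_p(x) = 0 (factor: 22 = 19^0 · 22); v_p(y) = 3 (factor: 82308 = 19^3 · 12). Additivity: v_p(xy) = v_p(x) + v_p(y) = 0 + 3 = 3. (Direct check: xy = 1810776 = 19^3 · (264).)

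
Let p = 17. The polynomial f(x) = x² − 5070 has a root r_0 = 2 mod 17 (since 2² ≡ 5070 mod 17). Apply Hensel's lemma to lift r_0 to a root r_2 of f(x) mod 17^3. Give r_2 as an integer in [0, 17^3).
r_2 = 3436 (mod 4913)

Hensel's recurrence: r_{i+1} = r_i − f(r_i)·(f′(r_i))^{-1} mod 17^{i+2}, with f′(x) = 2x. Iterate:
  r_0 = 2 (mod 17)
  r_1 = 257 (mod 289)
  r_2 = 3436 (mod 4913)
Final: r_2 = 3436, and one checks f(r_2) ≡ 0 mod 17^3.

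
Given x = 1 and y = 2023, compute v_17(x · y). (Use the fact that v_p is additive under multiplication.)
v_17(2023) = 2

v_p(x) = 0 (factor: 1 = 17^0 · 1); v_p(y) = 2 (factor: 2023 = 17^2 · 7). Additivity: v_p(xy) = v_p(x) + v_p(y) = 0 + 2 = 2. (Direct check: xy = 2023 = 17^2 · (7).)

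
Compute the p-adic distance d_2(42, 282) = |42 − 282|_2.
d_2(42, 282) = 1/16

Step 1 — x − y = 42 − 282 = -240. Step 2 — v_2(-240) = 4 (factor: -240 = −(2^4 · 15); the sign does not affect v_p). Step 3 — |x − y|_2 = 2^{-4} = 1/16.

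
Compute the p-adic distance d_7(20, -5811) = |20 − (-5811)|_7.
d_7(20, -5811) = 1/343

Step 1 — x − y = 20 − (-5811) = 5831. Step 2 — v_7(5831) = 3 (factor: 5831 = (7^3 · 17); the sign does not affect v_p). Step 3 — |x − y|_7 = 7^{-3} = 1/343.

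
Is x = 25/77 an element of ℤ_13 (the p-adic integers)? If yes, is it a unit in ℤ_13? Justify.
x ∈ ℤ_13^× (unit); v_13(x) = 0

ℤ_13 = {x ∈ ℚ_13 : v_13(x) ≥ 0} and ℤ_13^× = {x ∈ ℤ_13 : v_13(x) = 0}. Here v_13(25/77) = v_13(num) − v_13(den) = 0; compare against these criteria.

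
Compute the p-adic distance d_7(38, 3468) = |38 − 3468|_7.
d_7(38, 3468) = 1/343

Step 1 — x − y = 38 − 3468 = -3430. Step 2 — v_7(-3430) = 3 (factor: -3430 = −(7^3 · 10); the sign does not affect v_p). Step 3 — |x − y|_7 = 7^{-3} = 1/343.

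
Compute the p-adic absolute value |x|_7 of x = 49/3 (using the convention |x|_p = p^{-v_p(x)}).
|49/3|_7 = 1/49

Step 1 — compute v_7(x) by factoring powers of 7 out of the numerator and denominator: v_7(49/3) = 2. Step 2 — apply |x|_p = p^{-v_p(x)} = 7^{-2} = 1/49.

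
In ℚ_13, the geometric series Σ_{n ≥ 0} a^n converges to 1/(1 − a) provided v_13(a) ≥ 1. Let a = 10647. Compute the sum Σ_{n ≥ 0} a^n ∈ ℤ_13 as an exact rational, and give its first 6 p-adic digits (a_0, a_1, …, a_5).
Σ a^n = 1/(1 − a) = -1/10646;  first 6 digits = (1, 0, 11, 4, 4, 6)

v_13(a) = 2 ≥ 1, so the series converges in ℤ_13 to 1/(1 − a) = 1/(1 − 10647) = -1/10646. Expand this rational in ℤ_13: compute digits iteratively via d_i = x_i mod 13, x_{i+1} = (x_i − d_i)/13. The first 6 digits are (1, 0, 11, 4, 4, 6).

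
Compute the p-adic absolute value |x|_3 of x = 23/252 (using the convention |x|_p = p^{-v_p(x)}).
|23/252|_3 = 9

Step 1 — compute v_3(x) by factoring powers of 3 out of the numerator and denominator: v_3(23/252) = -2. Step 2 — apply |x|_p = p^{-v_p(x)} = 3^{2} = 9.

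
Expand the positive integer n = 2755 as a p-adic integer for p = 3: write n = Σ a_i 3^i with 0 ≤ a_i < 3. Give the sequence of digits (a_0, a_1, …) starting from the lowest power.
(a_0, a_1, …) = (1, 0, 0, 0, 1, 2, 0, 1)

Repeated division by 3 gives the digits low-to-high: 2755 = 1 + 1·3^4 + 2·3^5 + 1·3^7. Digit sequence: (1, 0, 0, 0, 1, 2, 0, 1).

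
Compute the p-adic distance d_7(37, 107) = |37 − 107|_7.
d_7(37, 107) = 1/7

Step 1 — x − y = 37 − 107 = -70. Step 2 — v_7(-70) = 1 (factor: -70 = −(7^1 · 10); the sign does not affect v_p). Step 3 — |x − y|_7 = 7^{-1} = 1/7.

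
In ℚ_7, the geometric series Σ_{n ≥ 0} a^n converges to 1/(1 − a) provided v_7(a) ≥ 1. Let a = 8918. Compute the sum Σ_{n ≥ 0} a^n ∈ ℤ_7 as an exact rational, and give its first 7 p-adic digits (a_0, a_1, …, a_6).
Σ a^n = 1/(1 − a) = -1/8917;  first 7 digits = (1, 0, 0, 5, 3, 0, 4)

v_7(a) = 3 ≥ 1, so the series converges in ℤ_7 to 1/(1 − a) = 1/(1 − 8918) = -1/8917. Expand this rational in ℤ_7: compute digits iteratively via d_i = x_i mod 7, x_{i+1} = (x_i − d_i)/7. The first 7 digits are (1, 0, 0, 5, 3, 0, 4).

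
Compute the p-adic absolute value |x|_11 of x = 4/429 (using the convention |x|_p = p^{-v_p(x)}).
|4/429|_11 = 11

Step 1 — compute v_11(x) by factoring powers of 11 out of the numerator and denominator: v_11(4/429) = -1. Step 2 — apply |x|_p = p^{-v_p(x)} = 11^{1} = 11.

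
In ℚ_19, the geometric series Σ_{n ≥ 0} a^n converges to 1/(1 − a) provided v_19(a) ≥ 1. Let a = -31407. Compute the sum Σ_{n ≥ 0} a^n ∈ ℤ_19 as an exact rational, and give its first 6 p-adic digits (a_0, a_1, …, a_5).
Σ a^n = 1/(1 − a) = 1/31408;  first 6 digits = (1, 0, 8, 14, 6, 18)

v_19(a) = 2 ≥ 1, so the series converges in ℤ_19 to 1/(1 − a) = 1/(1 − (-31407)) = 1/31408. Expand this rational in ℤ_19: compute digits iteratively via d_i = x_i mod 19, x_{i+1} = (x_i − d_i)/19. The first 6 digits are (1, 0, 8, 14, 6, 18).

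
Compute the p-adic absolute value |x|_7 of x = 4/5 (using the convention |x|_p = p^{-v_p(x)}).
|4/5|_7 = 1

Step 1 — compute v_7(x) by factoring powers of 7 out of the numerator and denominator: v_7(4/5) = 0. Step 2 — apply |x|_p = p^{-v_p(x)} = 7^{0} = 1.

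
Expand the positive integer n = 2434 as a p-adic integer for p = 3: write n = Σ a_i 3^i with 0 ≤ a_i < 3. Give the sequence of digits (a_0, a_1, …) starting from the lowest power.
(a_0, a_1, …) = (1, 1, 0, 0, 0, 1, 0, 1)

Repeated division by 3 gives the digits low-to-high: 2434 = 1 + 1·3^1 + 1·3^5 + 1·3^7. Digit sequence: (1, 1, 0, 0, 0, 1, 0, 1).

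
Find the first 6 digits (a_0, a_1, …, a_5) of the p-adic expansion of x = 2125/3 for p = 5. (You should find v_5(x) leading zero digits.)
(a_0, …, a_5) = (0, 0, 0, 4, 2, 3)

v_5(2125/3) = 3, so a_0 = ... = a_2 = 0. Factor out: x = 5^3 · u with u = 17/3 a unit in ℤ_5. Expand u iteratively via a_{v+i} = u_i mod 5, u_{i+1} = (u_i − a_{v+i})/5:
  u_0 = 17/3;  a_3 = 4;  u_1 = (u_0 − 4)/5 = 1/3
  u_1 = 1/3;  a_4 = 2;  u_2 = (u_1 − 2)/5 = -1/3
  u_2 = -1/3;  a_5 = 3;  u_3 = (u_2 − 3)/5 = -2/3
Digits: (0, 0, 0, 4, 2, 3).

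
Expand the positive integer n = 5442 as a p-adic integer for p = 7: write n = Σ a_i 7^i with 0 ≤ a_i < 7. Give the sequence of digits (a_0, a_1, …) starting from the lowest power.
(a_0, a_1, …) = (3, 0, 6, 1, 2)

Repeated division by 7 gives the digits low-to-high: 5442 = 3 + 6·7^2 + 1·7^3 + 2·7^4. Digit sequence: (3, 0, 6, 1, 2).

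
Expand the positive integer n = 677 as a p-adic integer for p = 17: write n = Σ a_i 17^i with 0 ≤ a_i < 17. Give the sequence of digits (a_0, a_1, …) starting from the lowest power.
(a_0, a_1, …) = (14, 5, 2)

Repeated division by 17 gives the digits low-to-high: 677 = 14 + 5·17^1 + 2·17^2. Digit sequence: (14, 5, 2).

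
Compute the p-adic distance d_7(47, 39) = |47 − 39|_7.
d_7(47, 39) = 1

Step 1 — x − y = 47 − 39 = 8. Step 2 — v_7(8) = 0 (factor: 8 = (7^0 · 8); the sign does not affect v_p). Step 3 — |x − y|_7 = 7^{0} = 1.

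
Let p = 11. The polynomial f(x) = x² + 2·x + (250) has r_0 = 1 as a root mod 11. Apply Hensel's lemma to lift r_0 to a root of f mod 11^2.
r_1 = 89 (mod 121)

Hensel: r_{i+1} = r_i − f(r_i)·(f′(r_i))^{-1} mod 11^{i+2}, f′(x) = 2x + 2. Iterate:
  r_0 = 1 (mod 11)
  r_1 = 89 (mod 121)
Final: r = 89 satisfies f(r) ≡ 0 mod 11^2.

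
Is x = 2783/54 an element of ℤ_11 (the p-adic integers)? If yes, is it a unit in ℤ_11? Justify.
x ∈ ℤ_11 but not a unit; v_11(x) = 2 > 0

ℤ_11 = {x ∈ ℚ_11 : v_11(x) ≥ 0} and ℤ_11^× = {x ∈ ℤ_11 : v_11(x) = 0}. Here v_11(2783/54) = v_11(num) − v_11(den) = 2; compare against these criteria.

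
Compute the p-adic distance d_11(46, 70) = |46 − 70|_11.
d_11(46, 70) = 1

Step 1 — x − y = 46 − 70 = -24. Step 2 — v_11(-24) = 0 (factor: -24 = −(11^0 · 24); the sign does not affect v_p). Step 3 — |x − y|_11 = 11^{0} = 1.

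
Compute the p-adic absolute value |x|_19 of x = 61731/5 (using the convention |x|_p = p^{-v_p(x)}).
|61731/5|_19 = 1/6859

Step 1 — compute v_19(x) by factoring powers of 19 out of the numerator and denominator: v_19(61731/5) = 3. Step 2 — apply |x|_p = p^{-v_p(x)} = 19^{-3} = 1/6859.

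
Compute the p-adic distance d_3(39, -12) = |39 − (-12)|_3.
d_3(39, -12) = 1/3

Step 1 — x − y = 39 − (-12) = 51. Step 2 — v_3(51) = 1 (factor: 51 = (3^1 · 17); the sign does not affect v_p). Step 3 — |x − y|_3 = 3^{-1} = 1/3.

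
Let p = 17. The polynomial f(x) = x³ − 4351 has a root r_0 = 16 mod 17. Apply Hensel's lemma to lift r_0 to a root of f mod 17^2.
r_1 = 101 (mod 289)

Hensel: r_{i+1} = r_i − f(r_i)/f′(r_i) mod 17^{i+2}, where f′(x) = 3x². Iterate:
  r_0 = 16 (mod 17)
  r_1 = 101 (mod 289)
Final: r = 101 with f(r) ≡ 0 mod 17^2.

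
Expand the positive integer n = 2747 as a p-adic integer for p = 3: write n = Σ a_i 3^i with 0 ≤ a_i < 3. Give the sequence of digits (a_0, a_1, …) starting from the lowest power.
(a_0, a_1, …) = (2, 0, 2, 2, 0, 2, 0, 1)

Repeated division by 3 gives the digits low-to-high: 2747 = 2 + 2·3^2 + 2·3^3 + 2·3^5 + 1·3^7. Digit sequence: (2, 0, 2, 2, 0, 2, 0, 1).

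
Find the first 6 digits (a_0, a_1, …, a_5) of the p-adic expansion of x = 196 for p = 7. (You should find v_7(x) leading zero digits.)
(a_0, …, a_5) = (0, 0, 4, 0, 0, 0)

v_7(196) = 2, so a_0 = ... = a_1 = 0. Factor out: x = 7^2 · u with u = 4 a unit in ℤ_7. Expand u iteratively via a_{v+i} = u_i mod 7, u_{i+1} = (u_i − a_{v+i})/7:
  u_0 = 4;  a_2 = 4;  u_1 = (u_0 − 4)/7 = 0
  u_1 = 0;  a_3 = 0;  u_2 = (u_1 − 0)/7 = 0
  u_2 = 0;  a_4 = 0;  u_3 = (u_2 − 0)/7 = 0
  u_3 = 0;  a_5 = 0;  u_4 = (u_3 − 0)/7 = 0
Digits: (0, 0, 4, 0, 0, 0).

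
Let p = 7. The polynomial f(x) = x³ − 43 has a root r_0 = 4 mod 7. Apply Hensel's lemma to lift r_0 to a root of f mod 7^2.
r_1 = 25 (mod 49)

Hensel: r_{i+1} = r_i − f(r_i)/f′(r_i) mod 7^{i+2}, where f′(x) = 3x². Iterate:
  r_0 = 4 (mod 7)
  r_1 = 25 (mod 49)
Final: r = 25 with f(r) ≡ 0 mod 7^2.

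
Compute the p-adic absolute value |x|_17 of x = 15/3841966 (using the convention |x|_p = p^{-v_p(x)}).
|15/3841966|_17 = 83521

Step 1 — compute v_17(x) by factoring powers of 17 out of the numerator and denominator: v_17(15/3841966) = -4. Step 2 — apply |x|_p = p^{-v_p(x)} = 17^{4} = 83521.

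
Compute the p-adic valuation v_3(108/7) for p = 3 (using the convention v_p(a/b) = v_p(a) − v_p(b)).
v_3(108/7) = 3

Factor powers of 3 from the numerator and denominator of the reduced fraction: 108 = 3^3 · 4 and 7 = 3^0 · 7. Apply v_p(a/b) = v_p(a) − v_p(b): v_3(108/7) = 3 − 0 = 3.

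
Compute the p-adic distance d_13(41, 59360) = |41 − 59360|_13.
d_13(41, 59360) = 1/2197

Step 1 — x − y = 41 − 59360 = -59319. Step 2 — v_13(-59319) = 3 (factor: -59319 = −(13^3 · 27); the sign does not affect v_p). Step 3 — |x − y|_13 = 13^{-3} = 1/2197.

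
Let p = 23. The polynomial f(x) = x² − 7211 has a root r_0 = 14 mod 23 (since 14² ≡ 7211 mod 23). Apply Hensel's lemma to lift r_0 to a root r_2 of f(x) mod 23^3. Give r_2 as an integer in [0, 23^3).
r_2 = 359 (mod 12167)

Hensel's recurrence: r_{i+1} = r_i − f(r_i)·(f′(r_i))^{-1} mod 23^{i+2}, with f′(x) = 2x. Iterate:
  r_0 = 14 (mod 23)
  r_1 = 359 (mod 529)
  r_2 = 359 (mod 12167)
Final: r_2 = 359, and one checks f(r_2) ≡ 0 mod 23^3.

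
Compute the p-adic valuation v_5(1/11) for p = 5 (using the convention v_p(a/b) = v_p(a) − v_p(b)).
v_5(1/11) = 0

Factor powers of 5 from the numerator and denominator of the reduced fraction: 1 = 5^0 · 1 and 11 = 5^0 · 11. Apply v_p(a/b) = v_p(a) − v_p(b): v_5(1/11) = 0 − 0 = 0.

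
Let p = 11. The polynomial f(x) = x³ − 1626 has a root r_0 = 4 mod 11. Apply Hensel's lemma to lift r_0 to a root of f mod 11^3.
r_2 = 818 (mod 1331)

Hensel: r_{i+1} = r_i − f(r_i)/f′(r_i) mod 11^{i+2}, where f′(x) = 3x². Iterate:
  r_0 = 4 (mod 11)
  r_1 = 92 (mod 121)
  r_2 = 818 (mod 1331)
Final: r = 818 with f(r) ≡ 0 mod 11^3.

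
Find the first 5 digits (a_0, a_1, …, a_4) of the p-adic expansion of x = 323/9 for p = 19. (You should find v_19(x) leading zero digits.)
(a_0, …, a_4) = (0, 4, 2, 2, 2)

v_19(323/9) = 1, so a_0 = ... = a_0 = 0. Factor out: x = 19^1 · u with u = 17/9 a unit in ℤ_19. Expand u iteratively via a_{v+i} = u_i mod 19, u_{i+1} = (u_i − a_{v+i})/19:
  u_0 = 17/9;  a_1 = 4;  u_1 = (u_0 − 4)/19 = -1/9
  u_1 = -1/9;  a_2 = 2;  u_2 = (u_1 − 2)/19 = -1/9
  u_2 = -1/9;  a_3 = 2;  u_3 = (u_2 − 2)/19 = -1/9
  u_3 = -1/9;  a_4 = 2;  u_4 = (u_3 − 2)/19 = -1/9
Digits: (0, 4, 2, 2, 2).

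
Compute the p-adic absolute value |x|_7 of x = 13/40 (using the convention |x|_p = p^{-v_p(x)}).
|13/40|_7 = 1

Step 1 — compute v_7(x) by factoring powers of 7 out of the numerator and denominator: v_7(13/40) = 0. Step 2 — apply |x|_p = p^{-v_p(x)} = 7^{0} = 1.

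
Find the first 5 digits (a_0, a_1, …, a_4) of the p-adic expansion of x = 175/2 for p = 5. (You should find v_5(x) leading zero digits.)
(a_0, …, a_4) = (0, 0, 1, 3, 2)

v_5(175/2) = 2, so a_0 = ... = a_1 = 0. Factor out: x = 5^2 · u with u = 7/2 a unit in ℤ_5. Expand u iteratively via a_{v+i} = u_i mod 5, u_{i+1} = (u_i − a_{v+i})/5:
  u_0 = 7/2;  a_2 = 1;  u_1 = (u_0 − 1)/5 = 1/2
  u_1 = 1/2;  a_3 = 3;  u_2 = (u_1 − 3)/5 = -1/2
  u_2 = -1/2;  a_4 = 2;  u_3 = (u_2 − 2)/5 = -1/2
Digits: (0, 0, 1, 3, 2).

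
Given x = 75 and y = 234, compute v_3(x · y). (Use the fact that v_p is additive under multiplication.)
v_3(17550) = 3

v_p(x) = 1 (factor: 75 = 3^1 · 25); v_p(y) = 2 (factor: 234 = 3^2 · 26). Additivity: v_p(xy) = v_p(x) + v_p(y) = 1 + 2 = 3. (Direct check: xy = 17550 = 3^3 · (650).)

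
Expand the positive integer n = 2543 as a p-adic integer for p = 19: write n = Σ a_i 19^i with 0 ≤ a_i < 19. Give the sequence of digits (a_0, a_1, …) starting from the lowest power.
(a_0, a_1, …) = (16, 0, 7)

Repeated division by 19 gives the digits low-to-high: 2543 = 16 + 7·19^2. Digit sequence: (16, 0, 7).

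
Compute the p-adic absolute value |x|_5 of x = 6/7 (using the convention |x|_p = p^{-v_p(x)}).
|6/7|_5 = 1

Step 1 — compute v_5(x) by factoring powers of 5 out of the numerator and denominator: v_5(6/7) = 0. Step 2 — apply |x|_p = p^{-v_p(x)} = 5^{0} = 1.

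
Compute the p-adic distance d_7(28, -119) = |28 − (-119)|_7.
d_7(28, -119) = 1/49

Step 1 — x − y = 28 − (-119) = 147. Step 2 — v_7(147) = 2 (factor: 147 = (7^2 · 3); the sign does not affect v_p). Step 3 — |x − y|_7 = 7^{-2} = 1/49.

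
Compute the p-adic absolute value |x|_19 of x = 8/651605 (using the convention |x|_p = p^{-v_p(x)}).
|8/651605|_19 = 130321

Step 1 — compute v_19(x) by factoring powers of 19 out of the numerator and denominator: v_19(8/651605) = -4. Step 2 — apply |x|_p = p^{-v_p(x)} = 19^{4} = 130321.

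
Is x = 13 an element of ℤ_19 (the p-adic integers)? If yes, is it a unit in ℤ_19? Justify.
x ∈ ℤ_19^× (unit); v_19(x) = 0

ℤ_19 = {x ∈ ℚ_19 : v_19(x) ≥ 0} and ℤ_19^× = {x ∈ ℤ_19 : v_19(x) = 0}. Here v_19(13) = v_19(num) − v_19(den) = 0; compare against these criteria.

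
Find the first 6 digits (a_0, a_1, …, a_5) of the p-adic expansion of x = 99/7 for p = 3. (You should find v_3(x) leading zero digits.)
(a_0, …, a_5) = (0, 0, 2, 2, 1, 2)

v_3(99/7) = 2, so a_0 = ... = a_1 = 0. Factor out: x = 3^2 · u with u = 11/7 a unit in ℤ_3. Expand u iteratively via a_{v+i} = u_i mod 3, u_{i+1} = (u_i − a_{v+i})/3:
  u_0 = 11/7;  a_2 = 2;  u_1 = (u_0 − 2)/3 = -1/7
  u_1 = -1/7;  a_3 = 2;  u_2 = (u_1 − 2)/3 = -5/7
  u_2 = -5/7;  a_4 = 1;  u_3 = (u_2 − 1)/3 = -4/7
  u_3 = -4/7;  a_5 = 2;  u_4 = (u_3 − 2)/3 = -6/7
Digits: (0, 0, 2, 2, 1, 2).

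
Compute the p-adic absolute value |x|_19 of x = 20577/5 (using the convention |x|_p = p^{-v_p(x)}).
|20577/5|_19 = 1/6859

Step 1 — compute v_19(x) by factoring powers of 19 out of the numerator and denominator: v_19(20577/5) = 3. Step 2 — apply |x|_p = p^{-v_p(x)} = 19^{-3} = 1/6859.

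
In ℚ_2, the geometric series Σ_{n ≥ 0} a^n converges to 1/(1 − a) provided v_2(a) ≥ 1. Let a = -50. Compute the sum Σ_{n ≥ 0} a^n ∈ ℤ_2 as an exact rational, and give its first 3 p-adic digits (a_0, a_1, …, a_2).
Σ a^n = 1/(1 − a) = 1/51;  first 3 digits = (1, 1, 0)

v_2(a) = 1 ≥ 1, so the series converges in ℤ_2 to 1/(1 − a) = 1/(1 − (-50)) = 1/51. Expand this rational in ℤ_2: compute digits iteratively via d_i = x_i mod 2, x_{i+1} = (x_i − d_i)/2. The first 3 digits are (1, 1, 0).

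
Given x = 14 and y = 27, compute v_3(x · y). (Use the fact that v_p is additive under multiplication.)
v_3(378) = 3

v_p(x) = 0 (factor: 14 = 3^0 · 14); v_p(y) = 3 (factor: 27 = 3^3 · 1). Additivity: v_p(xy) = v_p(x) + v_p(y) = 0 + 3 = 3. (Direct check: xy = 378 = 3^3 · (14).)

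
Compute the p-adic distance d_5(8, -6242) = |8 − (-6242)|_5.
d_5(8, -6242) = 1/3125

Step 1 — x − y = 8 − (-6242) = 6250. Step 2 — v_5(6250) = 5 (factor: 6250 = (5^5 · 2); the sign does not affect v_p). Step 3 — |x − y|_5 = 5^{-5} = 1/3125.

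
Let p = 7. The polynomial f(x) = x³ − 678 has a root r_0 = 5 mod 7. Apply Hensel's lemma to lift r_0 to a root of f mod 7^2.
r_1 = 47 (mod 49)

Hensel: r_{i+1} = r_i − f(r_i)/f′(r_i) mod 7^{i+2}, where f′(x) = 3x². Iterate:
  r_0 = 5 (mod 7)
  r_1 = 47 (mod 49)
Final: r = 47 with f(r) ≡ 0 mod 7^2.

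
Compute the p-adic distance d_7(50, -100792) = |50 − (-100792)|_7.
d_7(50, -100792) = 1/16807

Step 1 — x − y = 50 − (-100792) = 100842. Step 2 — v_7(100842) = 5 (factor: 100842 = (7^5 · 6); the sign does not affect v_p). Step 3 — |x − y|_7 = 7^{-5} = 1/16807.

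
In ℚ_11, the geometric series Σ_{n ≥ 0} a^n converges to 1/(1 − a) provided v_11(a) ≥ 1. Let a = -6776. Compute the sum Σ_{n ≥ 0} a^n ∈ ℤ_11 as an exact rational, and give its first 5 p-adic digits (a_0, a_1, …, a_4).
Σ a^n = 1/(1 − a) = 1/6777;  first 5 digits = (1, 0, 10, 5, 0)

v_11(a) = 2 ≥ 1, so the series converges in ℤ_11 to 1/(1 − a) = 1/(1 − (-6776)) = 1/6777. Expand this rational in ℤ_11: compute digits iteratively via d_i = x_i mod 11, x_{i+1} = (x_i − d_i)/11. The first 5 digits are (1, 0, 10, 5, 0).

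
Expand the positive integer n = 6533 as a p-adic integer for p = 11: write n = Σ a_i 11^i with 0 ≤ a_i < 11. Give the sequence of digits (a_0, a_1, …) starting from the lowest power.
(a_0, a_1, …) = (10, 10, 9, 4)

Repeated division by 11 gives the digits low-to-high: 6533 = 10 + 10·11^1 + 9·11^2 + 4·11^3. Digit sequence: (10, 10, 9, 4).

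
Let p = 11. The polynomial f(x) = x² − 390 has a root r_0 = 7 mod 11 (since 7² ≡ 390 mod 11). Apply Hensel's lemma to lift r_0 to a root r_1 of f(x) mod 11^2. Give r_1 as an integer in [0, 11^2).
r_1 = 40 (mod 121)

Hensel's recurrence: r_{i+1} = r_i − f(r_i)·(f′(r_i))^{-1} mod 11^{i+2}, with f′(x) = 2x. Iterate:
  r_0 = 7 (mod 11)
  r_1 = 40 (mod 121)
Final: r_1 = 40, and one checks f(r_1) ≡ 0 mod 11^2.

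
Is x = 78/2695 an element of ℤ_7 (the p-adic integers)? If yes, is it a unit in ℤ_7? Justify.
x ∉ ℤ_7 (v_7(x) = -2 < 0)

ℤ_7 = {x ∈ ℚ_7 : v_7(x) ≥ 0} and ℤ_7^× = {x ∈ ℤ_7 : v_7(x) = 0}. Here v_7(78/2695) = v_7(num) − v_7(den) = -2; compare against these criteria.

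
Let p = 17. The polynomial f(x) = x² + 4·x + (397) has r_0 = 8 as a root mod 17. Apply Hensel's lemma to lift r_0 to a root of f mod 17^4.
r_3 = 51093 (mod 83521)

Hensel: r_{i+1} = r_i − f(r_i)·(f′(r_i))^{-1} mod 17^{i+2}, f′(x) = 2x + 4. Iterate:
  r_0 = 8 (mod 17)
  r_1 = 229 (mod 289)
  r_2 = 1963 (mod 4913)
  r_3 = 51093 (mod 83521)
Final: r = 51093 satisfies f(r) ≡ 0 mod 17^4.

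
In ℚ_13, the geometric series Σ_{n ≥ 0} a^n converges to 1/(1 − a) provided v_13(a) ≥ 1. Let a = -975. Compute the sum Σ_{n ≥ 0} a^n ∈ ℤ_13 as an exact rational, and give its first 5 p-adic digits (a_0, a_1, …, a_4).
Σ a^n = 1/(1 − a) = 1/976;  first 5 digits = (1, 3, 3, 4, 6)

v_13(a) = 1 ≥ 1, so the series converges in ℤ_13 to 1/(1 − a) = 1/(1 − (-975)) = 1/976. Expand this rational in ℤ_13: compute digits iteratively via d_i = x_i mod 13, x_{i+1} = (x_i − d_i)/13. The first 5 digits are (1, 3, 3, 4, 6).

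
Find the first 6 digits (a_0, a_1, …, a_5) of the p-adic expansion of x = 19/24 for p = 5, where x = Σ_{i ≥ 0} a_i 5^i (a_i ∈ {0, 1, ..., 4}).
(a_0, …, a_5) = (1, 1, 0, 1, 0, 1)

v_5(19/24) = 0 (numerator and denominator both coprime to 5), so x ∈ ℤ_5^×. Compute digits iteratively via a_i = x_i mod 5, x_{i+1} = (x_i − a_i)/5, with x_0 = x:
  x_0 = 19/24;  a_0 = 1;  x_1 = (x_0 − 1)/5 = -1/24
  x_1 = -1/24;  a_1 = 1;  x_2 = (x_1 − 1)/5 = -5/24
  x_2 = -5/24;  a_2 = 0;  x_3 = (x_2 − 0)/5 = -1/24
  x_3 = -1/24;  a_3 = 1;  x_4 = (x_3 − 1)/5 = -5/24
  x_4 = -5/24;  a_4 = 0;  x_5 = (x_4 − 0)/5 = -1/24
  x_5 = -1/24;  a_5 = 1;  x_6 = (x_5 − 1)/5 = -5/24
Digits: (1, 1, 0, 1, 0, 1).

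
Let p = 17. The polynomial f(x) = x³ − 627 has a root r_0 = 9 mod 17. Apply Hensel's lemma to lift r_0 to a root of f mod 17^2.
r_1 = 162 (mod 289)

Hensel: r_{i+1} = r_i − f(r_i)/f′(r_i) mod 17^{i+2}, where f′(x) = 3x². Iterate:
  r_0 = 9 (mod 17)
  r_1 = 162 (mod 289)
Final: r = 162 with f(r) ≡ 0 mod 17^2.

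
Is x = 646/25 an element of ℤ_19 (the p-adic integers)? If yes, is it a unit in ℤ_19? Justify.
x ∈ ℤ_19 but not a unit; v_19(x) = 1 > 0

ℤ_19 = {x ∈ ℚ_19 : v_19(x) ≥ 0} and ℤ_19^× = {x ∈ ℤ_19 : v_19(x) = 0}. Here v_19(646/25) = v_19(num) − v_19(den) = 1; compare against these criteria.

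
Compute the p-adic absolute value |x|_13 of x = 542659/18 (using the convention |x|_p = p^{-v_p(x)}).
|542659/18|_13 = 1/28561

Step 1 — compute v_13(x) by factoring powers of 13 out of the numerator and denominator: v_13(542659/18) = 4. Step 2 — apply |x|_p = p^{-v_p(x)} = 13^{-4} = 1/28561.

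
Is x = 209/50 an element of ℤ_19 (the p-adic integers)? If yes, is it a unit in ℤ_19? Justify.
x ∈ ℤ_19 but not a unit; v_19(x) = 1 > 0

ℤ_19 = {x ∈ ℚ_19 : v_19(x) ≥ 0} and ℤ_19^× = {x ∈ ℤ_19 : v_19(x) = 0}. Here v_19(209/50) = v_19(num) − v_19(den) = 1; compare against these criteria.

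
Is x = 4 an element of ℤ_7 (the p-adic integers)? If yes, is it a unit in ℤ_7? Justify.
x ∈ ℤ_7^× (unit); v_7(x) = 0

ℤ_7 = {x ∈ ℚ_7 : v_7(x) ≥ 0} and ℤ_7^× = {x ∈ ℤ_7 : v_7(x) = 0}. Here v_7(4) = v_7(num) − v_7(den) = 0; compare against these criteria.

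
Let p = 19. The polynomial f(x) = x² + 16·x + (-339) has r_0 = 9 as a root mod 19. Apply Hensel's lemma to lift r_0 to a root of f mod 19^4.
r_3 = 120374 (mod 130321)

Hensel: r_{i+1} = r_i − f(r_i)·(f′(r_i))^{-1} mod 19^{i+2}, f′(x) = 2x + 16. Iterate:
  r_0 = 9 (mod 19)
  r_1 = 161 (mod 361)
  r_2 = 3771 (mod 6859)
  r_3 = 120374 (mod 130321)
Final: r = 120374 satisfies f(r) ≡ 0 mod 19^4.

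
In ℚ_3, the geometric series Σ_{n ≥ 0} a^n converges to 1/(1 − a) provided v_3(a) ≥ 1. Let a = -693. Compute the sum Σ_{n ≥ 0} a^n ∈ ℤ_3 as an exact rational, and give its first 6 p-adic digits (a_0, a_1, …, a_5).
Σ a^n = 1/(1 − a) = 1/694;  first 6 digits = (1, 0, 1, 1, 1, 2)

v_3(a) = 2 ≥ 1, so the series converges in ℤ_3 to 1/(1 − a) = 1/(1 − (-693)) = 1/694. Expand this rational in ℤ_3: compute digits iteratively via d_i = x_i mod 3, x_{i+1} = (x_i − d_i)/3. The first 6 digits are (1, 0, 1, 1, 1, 2).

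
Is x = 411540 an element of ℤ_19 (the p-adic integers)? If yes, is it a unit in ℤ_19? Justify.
x ∈ ℤ_19 but not a unit; v_19(x) = 3 > 0

ℤ_19 = {x ∈ ℚ_19 : v_19(x) ≥ 0} and ℤ_19^× = {x ∈ ℤ_19 : v_19(x) = 0}. Here v_19(411540) = v_19(num) − v_19(den) = 3; compare against these criteria.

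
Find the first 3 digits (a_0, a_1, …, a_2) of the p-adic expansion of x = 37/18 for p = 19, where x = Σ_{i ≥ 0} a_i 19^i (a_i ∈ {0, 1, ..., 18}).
(a_0, …, a_2) = (1, 18, 17)

v_19(37/18) = 0 (numerator and denominator both coprime to 19), so x ∈ ℤ_19^×. Compute digits iteratively via a_i = x_i mod 19, x_{i+1} = (x_i − a_i)/19, with x_0 = x:
  x_0 = 37/18;  a_0 = 1;  x_1 = (x_0 − 1)/19 = 1/18
  x_1 = 1/18;  a_1 = 18;  x_2 = (x_1 − 18)/19 = -17/18
  x_2 = -17/18;  a_2 = 17;  x_3 = (x_2 − 17)/19 = -17/18
Digits: (1, 18, 17).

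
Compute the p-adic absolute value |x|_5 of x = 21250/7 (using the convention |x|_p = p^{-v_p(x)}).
|21250/7|_5 = 1/625

Step 1 — compute v_5(x) by factoring powers of 5 out of the numerator and denominator: v_5(21250/7) = 4. Step 2 — apply |x|_p = p^{-v_p(x)} = 5^{-4} = 1/625.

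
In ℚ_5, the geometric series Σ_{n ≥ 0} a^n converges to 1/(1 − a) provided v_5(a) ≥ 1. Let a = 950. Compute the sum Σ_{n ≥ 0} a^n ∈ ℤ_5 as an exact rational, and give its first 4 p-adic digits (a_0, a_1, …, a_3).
Σ a^n = 1/(1 − a) = -1/949;  first 4 digits = (1, 0, 3, 2)

v_5(a) = 2 ≥ 1, so the series converges in ℤ_5 to 1/(1 − a) = 1/(1 − 950) = -1/949. Expand this rational in ℤ_5: compute digits iteratively via d_i = x_i mod 5, x_{i+1} = (x_i − d_i)/5. The first 4 digits are (1, 0, 3, 2).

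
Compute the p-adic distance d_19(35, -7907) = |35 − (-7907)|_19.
d_19(35, -7907) = 1/361

Step 1 — x − y = 35 − (-7907) = 7942. Step 2 — v_19(7942) = 2 (factor: 7942 = (19^2 · 22); the sign does not affect v_p). Step 3 — |x − y|_19 = 19^{-2} = 1/361.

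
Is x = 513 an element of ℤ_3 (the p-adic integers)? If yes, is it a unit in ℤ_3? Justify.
x ∈ ℤ_3 but not a unit; v_3(x) = 3 > 0

ℤ_3 = {x ∈ ℚ_3 : v_3(x) ≥ 0} and ℤ_3^× = {x ∈ ℤ_3 : v_3(x) = 0}. Here v_3(513) = v_3(num) − v_3(den) = 3; compare against these criteria.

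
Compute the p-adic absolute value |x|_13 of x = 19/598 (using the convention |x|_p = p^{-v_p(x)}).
|19/598|_13 = 13

Step 1 — compute v_13(x) by factoring powers of 13 out of the numerator and denominator: v_13(19/598) = -1. Step 2 — apply |x|_p = p^{-v_p(x)} = 13^{1} = 13.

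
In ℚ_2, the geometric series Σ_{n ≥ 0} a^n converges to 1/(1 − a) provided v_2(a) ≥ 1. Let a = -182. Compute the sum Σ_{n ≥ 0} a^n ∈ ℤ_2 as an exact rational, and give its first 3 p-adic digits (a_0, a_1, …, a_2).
Σ a^n = 1/(1 − a) = 1/183;  first 3 digits = (1, 1, 1)

v_2(a) = 1 ≥ 1, so the series converges in ℤ_2 to 1/(1 − a) = 1/(1 − (-182)) = 1/183. Expand this rational in ℤ_2: compute digits iteratively via d_i = x_i mod 2, x_{i+1} = (x_i − d_i)/2. The first 3 digits are (1, 1, 1).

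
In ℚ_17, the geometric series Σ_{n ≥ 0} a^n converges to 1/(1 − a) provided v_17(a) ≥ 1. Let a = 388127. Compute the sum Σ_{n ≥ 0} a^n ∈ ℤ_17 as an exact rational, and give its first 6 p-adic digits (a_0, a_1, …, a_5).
Σ a^n = 1/(1 − a) = -1/388126;  first 6 digits = (1, 0, 0, 11, 4, 0)

v_17(a) = 3 ≥ 1, so the series converges in ℤ_17 to 1/(1 − a) = 1/(1 − 388127) = -1/388126. Expand this rational in ℤ_17: compute digits iteratively via d_i = x_i mod 17, x_{i+1} = (x_i − d_i)/17. The first 6 digits are (1, 0, 0, 11, 4, 0).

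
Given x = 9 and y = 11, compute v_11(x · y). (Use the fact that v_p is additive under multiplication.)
v_11(99) = 1

v_p(x) = 0 (factor: 9 = 11^0 · 9); v_p(y) = 1 (factor: 11 = 11^1 · 1). Additivity: v_p(xy) = v_p(x) + v_p(y) = 0 + 1 = 1. (Direct check: xy = 99 = 11^1 · (9).)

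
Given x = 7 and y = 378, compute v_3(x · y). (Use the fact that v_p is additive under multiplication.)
v_3(2646) = 3

v_p(x) = 0 (factor: 7 = 3^0 · 7); v_p(y) = 3 (factor: 378 = 3^3 · 14). Additivity: v_p(xy) = v_p(x) + v_p(y) = 0 + 3 = 3. (Direct check: xy = 2646 = 3^3 · (98).)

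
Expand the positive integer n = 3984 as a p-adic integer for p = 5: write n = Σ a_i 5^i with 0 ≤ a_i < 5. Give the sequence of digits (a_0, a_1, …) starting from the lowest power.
(a_0, a_1, …) = (4, 1, 4, 1, 1, 1)

Repeated division by 5 gives the digits low-to-high: 3984 = 4 + 1·5^1 + 4·5^2 + 1·5^3 + 1·5^4 + 1·5^5. Digit sequence: (4, 1, 4, 1, 1, 1).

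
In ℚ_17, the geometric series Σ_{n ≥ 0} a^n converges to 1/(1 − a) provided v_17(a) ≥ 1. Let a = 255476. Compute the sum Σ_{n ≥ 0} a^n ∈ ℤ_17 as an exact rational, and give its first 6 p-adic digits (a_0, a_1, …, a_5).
Σ a^n = 1/(1 − a) = -1/255475;  first 6 digits = (1, 0, 0, 1, 3, 0)

v_17(a) = 3 ≥ 1, so the series converges in ℤ_17 to 1/(1 − a) = 1/(1 − 255476) = -1/255475. Expand this rational in ℤ_17: compute digits iteratively via d_i = x_i mod 17, x_{i+1} = (x_i − d_i)/17. The first 6 digits are (1, 0, 0, 1, 3, 0).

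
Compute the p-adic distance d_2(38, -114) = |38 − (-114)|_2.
d_2(38, -114) = 1/8

Step 1 — x − y = 38 − (-114) = 152. Step 2 — v_2(152) = 3 (factor: 152 = (2^3 · 19); the sign does not affect v_p). Step 3 — |x − y|_2 = 2^{-3} = 1/8.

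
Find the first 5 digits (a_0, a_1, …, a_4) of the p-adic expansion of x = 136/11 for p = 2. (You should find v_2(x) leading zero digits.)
(a_0, …, a_4) = (0, 0, 0, 1, 1)

v_2(136/11) = 3, so a_0 = ... = a_2 = 0. Factor out: x = 2^3 · u with u = 17/11 a unit in ℤ_2. Expand u iteratively via a_{v+i} = u_i mod 2, u_{i+1} = (u_i − a_{v+i})/2:
  u_0 = 17/11;  a_3 = 1;  u_1 = (u_0 − 1)/2 = 3/11
  u_1 = 3/11;  a_4 = 1;  u_2 = (u_1 − 1)/2 = -4/11
Digits: (0, 0, 0, 1, 1).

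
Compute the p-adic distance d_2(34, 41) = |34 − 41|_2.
d_2(34, 41) = 1

Step 1 — x − y = 34 − 41 = -7. Step 2 — v_2(-7) = 0 (factor: -7 = −(2^0 · 7); the sign does not affect v_p). Step 3 — |x − y|_2 = 2^{0} = 1.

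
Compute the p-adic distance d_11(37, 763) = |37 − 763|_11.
d_11(37, 763) = 1/121

Step 1 — x − y = 37 − 763 = -726. Step 2 — v_11(-726) = 2 (factor: -726 = −(11^2 · 6); the sign does not affect v_p). Step 3 — |x − y|_11 = 11^{-2} = 1/121.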